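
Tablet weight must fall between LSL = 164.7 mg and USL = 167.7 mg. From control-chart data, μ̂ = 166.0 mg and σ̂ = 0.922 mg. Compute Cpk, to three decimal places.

0.470

Cpu = (USL − μ̂) / (3σ̂) = (167.7 − 166.0) / (3 × 0.922) = 0.6146; Cpl = (μ̂ − LSL) / (3σ̂) = (166.0 − 164.7) / (3 × 0.922) = 0.4700; Cpk = min(Cpu, Cpl) = 0.4700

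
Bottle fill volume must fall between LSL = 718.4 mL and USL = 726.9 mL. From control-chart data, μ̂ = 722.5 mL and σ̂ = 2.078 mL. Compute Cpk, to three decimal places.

Cpu = (USL − μ̂) / (3σ̂) = (726.9 − 722.5) / (3 × 2.078) = 0.7058; Cpl = (μ̂ − LSL) / (3σ̂) = (722.5 − 718.4) / (3 × 2.078) = 0.6577; Cpk = min(Cpu, Cpl) = 0.6577

0.658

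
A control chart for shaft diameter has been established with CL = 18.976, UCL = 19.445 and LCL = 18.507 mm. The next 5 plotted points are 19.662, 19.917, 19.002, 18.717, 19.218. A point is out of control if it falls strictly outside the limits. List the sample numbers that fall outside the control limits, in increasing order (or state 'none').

1, 2

Compare each point to [18.507, 19.445]: sample 1 = 19.662 > UCL; sample 2 = 19.917 > UCL.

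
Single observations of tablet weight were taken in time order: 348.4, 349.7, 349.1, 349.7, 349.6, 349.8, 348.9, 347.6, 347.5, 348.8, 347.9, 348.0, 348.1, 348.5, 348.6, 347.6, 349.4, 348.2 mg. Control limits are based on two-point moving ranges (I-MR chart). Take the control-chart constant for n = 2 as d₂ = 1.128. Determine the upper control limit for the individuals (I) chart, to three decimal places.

350.511

X̄ = (348.4 + 349.7 + 349.1 + 349.7 + 349.6 + 349.8 + 348.9 + 347.6 + 347.5 + 348.8 + 347.9 + 348.0 + 348.1 + 348.5 + 348.6 + 347.6 + 349.4 + 348.2) / 18 = 348.6333
Moving ranges: 1.3, 0.6, 0.6, 0.1, 0.2, 0.9, 1.3, 0.1, 1.3, 0.9, 0.1, 0.1, 0.4, 0.1, 1.0, 1.8, 1.2; M̄R̄ = 12.0000 / 17 = 0.7059
UCL = X̄ + 3·M̄R̄/d₂ = 348.6333 + 3 × 0.7059 / 1.128 = 350.5107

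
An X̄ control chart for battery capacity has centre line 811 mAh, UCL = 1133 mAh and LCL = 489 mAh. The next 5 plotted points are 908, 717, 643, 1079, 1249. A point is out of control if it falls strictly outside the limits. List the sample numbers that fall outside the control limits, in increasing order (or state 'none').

Compare each point to [489, 1133]: sample 5 = 1249 > UCL.

5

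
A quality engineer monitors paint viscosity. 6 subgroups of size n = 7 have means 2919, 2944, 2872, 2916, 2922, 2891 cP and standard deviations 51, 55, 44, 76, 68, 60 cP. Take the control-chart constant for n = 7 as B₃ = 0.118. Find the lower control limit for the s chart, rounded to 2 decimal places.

6.96

s̄ = (51 + 55 + 44 + 76 + 68 + 60) / 6 = 59.0000
LCL_s = B₃·s̄ = 0.118 × 59.0000 = 6.9620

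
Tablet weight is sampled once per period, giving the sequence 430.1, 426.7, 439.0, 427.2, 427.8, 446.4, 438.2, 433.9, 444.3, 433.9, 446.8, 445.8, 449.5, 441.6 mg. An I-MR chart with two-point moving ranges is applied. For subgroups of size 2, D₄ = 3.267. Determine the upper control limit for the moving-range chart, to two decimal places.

Moving ranges: 3.4, 12.3, 11.8, 0.6, 18.6, 8.2, 4.3, 10.4, 10.4, 12.9, 1.0, 3.7, 7.9; M̄R̄ = 105.5000 / 13 = 8.1154
UCL_MR = D₄·M̄R̄ = 3.267 × 8.1154 = 26.5130

26.51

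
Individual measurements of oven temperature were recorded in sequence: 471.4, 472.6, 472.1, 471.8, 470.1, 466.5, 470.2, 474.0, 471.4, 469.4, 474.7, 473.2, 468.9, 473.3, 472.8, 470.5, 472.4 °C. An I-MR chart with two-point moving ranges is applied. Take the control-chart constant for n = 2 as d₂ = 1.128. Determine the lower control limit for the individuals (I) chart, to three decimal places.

464.906

X̄ = (471.4 + 472.6 + 472.1 + 471.8 + 470.1 + 466.5 + 470.2 + 474.0 + 471.4 + 469.4 + 474.7 + 473.2 + 468.9 + 473.3 + 472.8 + 470.5 + 472.4) / 17 = 471.4882
Moving ranges: 1.2, 0.5, 0.3, 1.7, 3.6, 3.7, 3.8, 2.6, 2.0, 5.3, 1.5, 4.3, 4.4, 0.5, 2.3, 1.9; M̄R̄ = 39.6000 / 16 = 2.4750
LCL = X̄ − 3·M̄R̄/d₂ = 471.4882 − 3 × 2.4750 / 1.128 = 464.9058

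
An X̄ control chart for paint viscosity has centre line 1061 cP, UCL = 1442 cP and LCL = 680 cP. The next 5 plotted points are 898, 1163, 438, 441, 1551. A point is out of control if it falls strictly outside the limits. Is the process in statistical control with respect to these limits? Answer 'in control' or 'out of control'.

Compare each point to [680, 1442]: sample 3 = 438 < LCL; sample 4 = 441 < LCL; sample 5 = 1551 > UCL.

out of control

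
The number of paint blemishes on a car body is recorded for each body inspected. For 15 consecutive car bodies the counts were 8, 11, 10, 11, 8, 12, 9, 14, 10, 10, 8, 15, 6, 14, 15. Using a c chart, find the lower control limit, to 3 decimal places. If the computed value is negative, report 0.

0.905

c̄ = (8 + 11 + 10 + 11 + 8 + 12 + 9 + 14 + 10 + 10 + 8 + 15 + 6 + 14 + 15) / 15 = 161 / 15 = 10.7333
LCL = c̄ − 3√c̄ = 10.7333 − 3 × 3.2762 = 0.9048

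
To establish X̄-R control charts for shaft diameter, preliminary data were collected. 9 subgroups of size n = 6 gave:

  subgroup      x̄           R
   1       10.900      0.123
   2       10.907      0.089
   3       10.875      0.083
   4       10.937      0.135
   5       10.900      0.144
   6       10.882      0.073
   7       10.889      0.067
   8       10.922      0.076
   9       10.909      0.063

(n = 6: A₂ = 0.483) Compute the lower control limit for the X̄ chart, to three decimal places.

10.857

X̄̄ = (10.900 + 10.907 + 10.875 + 10.937 + 10.900 + 10.882 + 10.889 + 10.922 + 10.909) / 9 = 98.1210 / 9 = 10.9023
R̄ = (0.123 + 0.089 + 0.083 + 0.135 + 0.144 + 0.073 + 0.067 + 0.076 + 0.063) / 9 = 0.8530 / 9 = 0.0948
LCL = X̄̄ − A₂·R̄ = 10.9023 − 0.483 × 0.0948 = 10.8566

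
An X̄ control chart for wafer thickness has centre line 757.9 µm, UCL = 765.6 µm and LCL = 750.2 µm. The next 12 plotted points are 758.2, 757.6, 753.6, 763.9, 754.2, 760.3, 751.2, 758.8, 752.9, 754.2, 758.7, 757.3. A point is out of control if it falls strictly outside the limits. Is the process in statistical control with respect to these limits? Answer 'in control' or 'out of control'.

in control

All 12 points lie within [750.2, 765.6].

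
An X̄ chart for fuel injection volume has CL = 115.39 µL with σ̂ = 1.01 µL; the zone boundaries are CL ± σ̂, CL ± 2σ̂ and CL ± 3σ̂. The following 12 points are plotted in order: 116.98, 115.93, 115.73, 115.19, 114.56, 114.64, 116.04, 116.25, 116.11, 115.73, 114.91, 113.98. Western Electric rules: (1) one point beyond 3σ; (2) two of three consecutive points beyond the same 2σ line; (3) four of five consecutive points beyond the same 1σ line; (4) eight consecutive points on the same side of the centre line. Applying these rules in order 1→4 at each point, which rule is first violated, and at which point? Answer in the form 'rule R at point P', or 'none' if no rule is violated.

Zone of each point (C = within 1σ̂, B = 1σ̂–2σ̂, A = 2σ̂–3σ̂, * = beyond 3σ̂; sign = side of CL): 1:+B, 2:+C, 3:+C, 4:-C, 5:-C, 6:-C, 7:+C, 8:+C, 9:+C, 10:+C, 11:-C, 12:-B
No rule fires across all 12 points.

none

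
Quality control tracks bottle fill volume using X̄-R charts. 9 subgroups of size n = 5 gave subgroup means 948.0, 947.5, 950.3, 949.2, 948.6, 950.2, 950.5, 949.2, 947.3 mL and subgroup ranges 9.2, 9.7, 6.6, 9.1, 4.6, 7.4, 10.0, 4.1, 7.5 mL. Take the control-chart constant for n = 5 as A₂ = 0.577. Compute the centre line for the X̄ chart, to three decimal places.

948.978

X̄̄ = (948.0 + 947.5 + 950.3 + 949.2 + 948.6 + 950.2 + 950.5 + 949.2 + 947.3) / 9 = 8540.8000 / 9 = 948.9778
CL = X̄̄ = 948.9778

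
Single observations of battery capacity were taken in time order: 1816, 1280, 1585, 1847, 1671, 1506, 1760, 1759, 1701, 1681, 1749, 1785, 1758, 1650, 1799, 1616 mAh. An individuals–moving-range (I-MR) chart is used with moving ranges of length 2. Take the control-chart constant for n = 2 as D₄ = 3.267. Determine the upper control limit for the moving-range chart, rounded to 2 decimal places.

511.39

Moving ranges: 536, 305, 262, 176, 165, 254, 1, 58, 20, 68, 36, 27, 108, 149, 183; M̄R̄ = 2348.0000 / 15 = 156.5333
UCL_MR = D₄·M̄R̄ = 3.267 × 156.5333 = 511.3944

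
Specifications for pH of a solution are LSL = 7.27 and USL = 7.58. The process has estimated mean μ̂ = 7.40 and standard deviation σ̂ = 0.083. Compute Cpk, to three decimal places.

Cpu = (USL − μ̂) / (3σ̂) = (7.58 − 7.40) / (3 × 0.083) = 0.7229; Cpl = (μ̂ − LSL) / (3σ̂) = (7.40 − 7.27) / (3 × 0.083) = 0.5221; Cpk = min(Cpu, Cpl) = 0.5221

0.522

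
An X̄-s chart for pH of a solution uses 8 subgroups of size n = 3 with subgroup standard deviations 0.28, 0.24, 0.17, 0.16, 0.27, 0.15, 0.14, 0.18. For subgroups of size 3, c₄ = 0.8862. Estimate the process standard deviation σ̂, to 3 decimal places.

0.224

s̄ = (0.28 + 0.24 + 0.17 + 0.16 + 0.27 + 0.15 + 0.14 + 0.18) / 8 = 0.1988
σ̂ = s̄ / c₄ = 0.1988 / 0.8862 = 0.2243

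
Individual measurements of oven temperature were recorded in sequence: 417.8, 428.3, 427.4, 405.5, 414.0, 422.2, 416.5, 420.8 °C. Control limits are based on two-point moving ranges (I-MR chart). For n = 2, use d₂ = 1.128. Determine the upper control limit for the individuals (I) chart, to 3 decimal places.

X̄ = (417.8 + 428.3 + 427.4 + 405.5 + 414.0 + 422.2 + 416.5 + 420.8) / 8 = 419.0625
Moving ranges: 10.5, 0.9, 21.9, 8.5, 8.2, 5.7, 4.3; M̄R̄ = 60.0000 / 7 = 8.5714
UCL = X̄ + 3·M̄R̄/d₂ = 419.0625 + 3 × 8.5714 / 1.128 = 441.8589

441.859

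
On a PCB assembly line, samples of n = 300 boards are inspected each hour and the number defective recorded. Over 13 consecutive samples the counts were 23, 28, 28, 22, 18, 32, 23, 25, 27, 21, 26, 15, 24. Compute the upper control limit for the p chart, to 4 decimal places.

0.1270

p̄ = Σdᵢ / (k·n) = 312 / (13 × 300) = 0.08000
UCL = p̄ + 3·√(p̄(1−p̄)/n) = 0.08000 + 3 × √(0.08000×0.92000/300) = 0.08000 + 3 × 0.01566 = 0.12699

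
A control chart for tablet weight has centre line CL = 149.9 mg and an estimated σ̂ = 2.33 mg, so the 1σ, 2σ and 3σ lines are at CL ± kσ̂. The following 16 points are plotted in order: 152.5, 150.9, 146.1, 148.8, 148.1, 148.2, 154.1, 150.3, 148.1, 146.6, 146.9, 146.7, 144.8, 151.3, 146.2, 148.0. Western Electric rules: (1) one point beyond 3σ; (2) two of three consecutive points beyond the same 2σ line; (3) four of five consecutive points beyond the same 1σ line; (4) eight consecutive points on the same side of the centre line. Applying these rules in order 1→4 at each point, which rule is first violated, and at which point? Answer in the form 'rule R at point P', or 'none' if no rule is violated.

rule 3 at point 13

Zone of each point (C = within 1σ̂, B = 1σ̂–2σ̂, A = 2σ̂–3σ̂, * = beyond 3σ̂; sign = side of CL): 1:+B, 2:+C, 3:-B, 4:-C, 5:-C, 6:-C, 7:+B, 8:+C, 9:-C, 10:-B, 11:-B, 12:-B, 13:-A, 14:+C, 15:-B, 16:-C
Rule 3 (four of five consecutive points beyond the same 1σ limit) is satisfied at point 13.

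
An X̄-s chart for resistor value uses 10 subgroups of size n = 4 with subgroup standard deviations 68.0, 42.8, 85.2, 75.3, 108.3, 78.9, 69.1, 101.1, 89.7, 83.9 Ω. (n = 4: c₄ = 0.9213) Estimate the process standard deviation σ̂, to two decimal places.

s̄ = (68.0 + 42.8 + 85.2 + 75.3 + 108.3 + 78.9 + 69.1 + 101.1 + 89.7 + 83.9) / 10 = 80.2300
σ̂ = s̄ / c₄ = 80.2300 / 0.9213 = 87.0835

87.08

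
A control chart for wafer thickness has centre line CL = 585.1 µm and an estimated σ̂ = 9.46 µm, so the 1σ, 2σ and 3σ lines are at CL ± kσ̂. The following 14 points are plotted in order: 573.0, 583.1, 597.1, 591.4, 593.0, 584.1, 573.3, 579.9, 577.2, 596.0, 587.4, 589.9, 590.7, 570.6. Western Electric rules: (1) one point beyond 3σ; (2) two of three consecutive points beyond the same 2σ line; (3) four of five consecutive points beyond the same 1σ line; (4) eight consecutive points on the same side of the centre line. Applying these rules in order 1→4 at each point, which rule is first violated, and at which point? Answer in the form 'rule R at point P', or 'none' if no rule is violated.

Zone of each point (C = within 1σ̂, B = 1σ̂–2σ̂, A = 2σ̂–3σ̂, * = beyond 3σ̂; sign = side of CL): 1:-B, 2:-C, 3:+B, 4:+C, 5:+C, 6:-C, 7:-B, 8:-C, 9:-C, 10:+B, 11:+C, 12:+C, 13:+C, 14:-B
No rule fires across all 14 points.

none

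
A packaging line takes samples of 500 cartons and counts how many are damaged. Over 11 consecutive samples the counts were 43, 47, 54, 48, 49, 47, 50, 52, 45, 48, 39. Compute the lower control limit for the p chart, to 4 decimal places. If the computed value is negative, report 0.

p̄ = Σdᵢ / (k·n) = 522 / (11 × 500) = 0.09491
LCL = p̄ − 3·√(p̄(1−p̄)/n) = 0.09491 − 3 × 0.01311 = 0.05559

0.0556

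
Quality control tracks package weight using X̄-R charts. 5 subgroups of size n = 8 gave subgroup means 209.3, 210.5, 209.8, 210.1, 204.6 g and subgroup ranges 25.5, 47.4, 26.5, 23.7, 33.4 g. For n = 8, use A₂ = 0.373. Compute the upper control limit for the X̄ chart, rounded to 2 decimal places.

X̄̄ = (209.3 + 210.5 + 209.8 + 210.1 + 204.6) / 5 = 1044.3000 / 5 = 208.8600
R̄ = (25.5 + 47.4 + 26.5 + 23.7 + 33.4) / 5 = 156.5000 / 5 = 31.3000
UCL = X̄̄ + A₂·R̄ = 208.8600 + 0.373 × 31.3000 = 220.5349

220.53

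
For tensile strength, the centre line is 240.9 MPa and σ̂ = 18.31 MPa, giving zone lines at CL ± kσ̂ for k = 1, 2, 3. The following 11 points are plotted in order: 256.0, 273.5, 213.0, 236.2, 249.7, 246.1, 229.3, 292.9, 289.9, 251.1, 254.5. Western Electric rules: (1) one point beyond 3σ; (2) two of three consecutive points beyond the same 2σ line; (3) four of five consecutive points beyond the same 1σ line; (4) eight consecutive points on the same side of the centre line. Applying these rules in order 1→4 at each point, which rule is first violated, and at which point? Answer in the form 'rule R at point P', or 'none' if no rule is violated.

rule 2 at point 9

Zone of each point (C = within 1σ̂, B = 1σ̂–2σ̂, A = 2σ̂–3σ̂, * = beyond 3σ̂; sign = side of CL): 1:+C, 2:+B, 3:-B, 4:-C, 5:+C, 6:+C, 7:-C, 8:+A, 9:+A, 10:+C, 11:+C
Rule 2 (two of three consecutive points beyond the same 2σ limit) is satisfied at point 9.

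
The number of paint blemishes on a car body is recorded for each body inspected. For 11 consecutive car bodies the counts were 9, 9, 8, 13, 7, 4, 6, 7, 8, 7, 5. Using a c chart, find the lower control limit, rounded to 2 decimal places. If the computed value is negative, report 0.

c̄ = (9 + 9 + 8 + 13 + 7 + 4 + 6 + 7 + 8 + 7 + 5) / 11 = 83 / 11 = 7.5455
LCL = c̄ − 3√c̄ = 7.5455 − 3 × 2.7469 = -0.6952 → 0 (cannot be negative)

0.00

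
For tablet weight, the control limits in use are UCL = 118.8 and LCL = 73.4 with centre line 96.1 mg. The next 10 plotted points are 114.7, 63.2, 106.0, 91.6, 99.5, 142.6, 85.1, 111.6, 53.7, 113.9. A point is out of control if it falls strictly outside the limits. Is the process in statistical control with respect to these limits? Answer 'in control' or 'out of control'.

out of control

Compare each point to [73.4, 118.8]: sample 2 = 63.2 < LCL; sample 6 = 142.6 > UCL; sample 9 = 53.7 < LCL.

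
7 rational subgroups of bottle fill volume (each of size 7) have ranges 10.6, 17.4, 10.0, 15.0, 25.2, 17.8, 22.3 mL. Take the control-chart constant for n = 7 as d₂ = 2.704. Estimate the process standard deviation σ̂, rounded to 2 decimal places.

6.25

R̄ = (10.6 + 17.4 + 10.0 + 15.0 + 25.2 + 17.8 + 22.3) / 7 = 16.9000
σ̂ = R̄ / d₂ = 16.9000 / 2.704 = 6.2500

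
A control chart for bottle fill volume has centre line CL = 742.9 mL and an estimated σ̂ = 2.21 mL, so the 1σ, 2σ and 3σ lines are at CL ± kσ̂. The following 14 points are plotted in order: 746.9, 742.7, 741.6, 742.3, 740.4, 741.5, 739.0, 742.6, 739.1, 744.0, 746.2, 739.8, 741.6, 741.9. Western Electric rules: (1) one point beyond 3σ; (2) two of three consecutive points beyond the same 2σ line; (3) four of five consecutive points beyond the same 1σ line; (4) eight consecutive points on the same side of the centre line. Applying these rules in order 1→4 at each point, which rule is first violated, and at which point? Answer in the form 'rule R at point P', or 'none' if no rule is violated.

Zone of each point (C = within 1σ̂, B = 1σ̂–2σ̂, A = 2σ̂–3σ̂, * = beyond 3σ̂; sign = side of CL): 1:+B, 2:-C, 3:-C, 4:-C, 5:-B, 6:-C, 7:-B, 8:-C, 9:-B, 10:+C, 11:+B, 12:-B, 13:-C, 14:-C
Rule 4 (eight consecutive points on the same side of the centre line) is satisfied at point 9.

rule 4 at point 9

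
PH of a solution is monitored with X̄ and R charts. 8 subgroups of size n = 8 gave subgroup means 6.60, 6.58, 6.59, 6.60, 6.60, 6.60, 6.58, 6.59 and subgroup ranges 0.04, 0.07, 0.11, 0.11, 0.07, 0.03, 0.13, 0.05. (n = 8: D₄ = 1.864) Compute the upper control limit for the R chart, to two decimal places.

R̄ = (0.04 + 0.07 + 0.11 + 0.11 + 0.07 + 0.03 + 0.13 + 0.05) / 8 = 0.6100 / 8 = 0.0762
UCL_R = D₄·R̄ = 1.864 × 0.0762 = 0.1421

0.14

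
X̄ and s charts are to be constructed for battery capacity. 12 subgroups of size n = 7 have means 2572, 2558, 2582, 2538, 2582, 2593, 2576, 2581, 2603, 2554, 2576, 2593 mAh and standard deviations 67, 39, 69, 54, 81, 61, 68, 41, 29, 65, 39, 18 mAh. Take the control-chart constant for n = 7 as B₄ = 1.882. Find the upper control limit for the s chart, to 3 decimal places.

s̄ = (67 + 39 + 69 + 54 + 81 + 61 + 68 + 41 + 29 + 65 + 39 + 18) / 12 = 52.5833
UCL_s = B₄·s̄ = 1.882 × 52.5833 = 98.9618

98.962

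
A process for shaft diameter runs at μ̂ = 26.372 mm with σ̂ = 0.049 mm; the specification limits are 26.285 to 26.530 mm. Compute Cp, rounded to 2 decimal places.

0.83

Cp = (USL − LSL) / (6σ̂) = (26.530 − 26.285) / (6 × 0.049) = 0.2450 / 0.2940 = 0.8333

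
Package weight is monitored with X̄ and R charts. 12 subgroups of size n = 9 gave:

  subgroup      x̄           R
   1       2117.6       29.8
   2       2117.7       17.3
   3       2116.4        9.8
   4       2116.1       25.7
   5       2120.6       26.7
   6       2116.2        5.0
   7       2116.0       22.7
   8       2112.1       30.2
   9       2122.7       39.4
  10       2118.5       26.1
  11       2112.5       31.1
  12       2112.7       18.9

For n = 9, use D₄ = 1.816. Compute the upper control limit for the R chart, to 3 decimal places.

R̄ = (29.8 + 17.3 + 9.8 + 25.7 + 26.7 + 5.0 + 22.7 + 30.2 + 39.4 + 26.1 + 31.1 + 18.9) / 12 = 282.7000 / 12 = 23.5583
UCL_R = D₄·R̄ = 1.816 × 23.5583 = 42.7819

42.782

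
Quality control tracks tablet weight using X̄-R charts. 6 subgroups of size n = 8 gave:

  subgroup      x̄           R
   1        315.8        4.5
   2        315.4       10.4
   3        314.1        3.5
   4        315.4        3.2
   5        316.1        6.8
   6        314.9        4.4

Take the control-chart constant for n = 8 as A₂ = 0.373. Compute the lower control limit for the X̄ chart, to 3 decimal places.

313.244

X̄̄ = (315.8 + 315.4 + 314.1 + 315.4 + 316.1 + 314.9) / 6 = 1891.7000 / 6 = 315.2833
R̄ = (4.5 + 10.4 + 3.5 + 3.2 + 6.8 + 4.4) / 6 = 32.8000 / 6 = 5.4667
LCL = X̄̄ − A₂·R̄ = 315.2833 − 0.373 × 5.4667 = 313.2443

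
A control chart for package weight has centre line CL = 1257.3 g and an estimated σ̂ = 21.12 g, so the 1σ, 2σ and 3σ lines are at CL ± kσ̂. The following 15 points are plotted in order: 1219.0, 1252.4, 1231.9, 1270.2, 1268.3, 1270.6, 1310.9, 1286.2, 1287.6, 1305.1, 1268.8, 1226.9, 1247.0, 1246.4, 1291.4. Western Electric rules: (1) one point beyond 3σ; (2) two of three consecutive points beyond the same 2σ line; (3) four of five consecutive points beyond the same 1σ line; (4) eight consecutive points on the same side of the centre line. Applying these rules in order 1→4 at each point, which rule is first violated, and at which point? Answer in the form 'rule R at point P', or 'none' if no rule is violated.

rule 3 at point 10

Zone of each point (C = within 1σ̂, B = 1σ̂–2σ̂, A = 2σ̂–3σ̂, * = beyond 3σ̂; sign = side of CL): 1:-B, 2:-C, 3:-B, 4:+C, 5:+C, 6:+C, 7:+A, 8:+B, 9:+B, 10:+A, 11:+C, 12:-B, 13:-C, 14:-C, 15:+B
Rule 3 (four of five consecutive points beyond the same 1σ limit) is satisfied at point 10.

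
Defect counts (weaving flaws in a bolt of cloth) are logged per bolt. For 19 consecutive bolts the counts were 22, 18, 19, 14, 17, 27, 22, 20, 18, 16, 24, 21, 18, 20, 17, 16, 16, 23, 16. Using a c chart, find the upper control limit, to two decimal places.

32.29

c̄ = (22 + 18 + 19 + 14 + 17 + 27 + 22 + 20 + 18 + 16 + 24 + 21 + 18 + 20 + 17 + 16 + 16 + 23 + 16) / 19 = 364 / 19 = 19.1579
UCL = c̄ + 3√c̄ = 19.1579 + 3 × √19.1579 = 19.1579 + 3 × 4.3770 = 32.2888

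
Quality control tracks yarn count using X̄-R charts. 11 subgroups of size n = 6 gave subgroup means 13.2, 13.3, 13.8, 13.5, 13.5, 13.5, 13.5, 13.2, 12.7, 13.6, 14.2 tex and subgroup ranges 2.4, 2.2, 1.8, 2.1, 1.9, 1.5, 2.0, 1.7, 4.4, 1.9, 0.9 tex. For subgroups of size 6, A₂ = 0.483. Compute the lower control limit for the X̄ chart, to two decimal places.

X̄̄ = (13.2 + 13.3 + 13.8 + 13.5 + 13.5 + 13.5 + 13.5 + 13.2 + 12.7 + 13.6 + 14.2) / 11 = 148.0000 / 11 = 13.4545
R̄ = (2.4 + 2.2 + 1.8 + 2.1 + 1.9 + 1.5 + 2.0 + 1.7 + 4.4 + 1.9 + 0.9) / 11 = 22.8000 / 11 = 2.0727
LCL = X̄̄ − A₂·R̄ = 13.4545 − 0.483 × 2.0727 = 12.4534

12.45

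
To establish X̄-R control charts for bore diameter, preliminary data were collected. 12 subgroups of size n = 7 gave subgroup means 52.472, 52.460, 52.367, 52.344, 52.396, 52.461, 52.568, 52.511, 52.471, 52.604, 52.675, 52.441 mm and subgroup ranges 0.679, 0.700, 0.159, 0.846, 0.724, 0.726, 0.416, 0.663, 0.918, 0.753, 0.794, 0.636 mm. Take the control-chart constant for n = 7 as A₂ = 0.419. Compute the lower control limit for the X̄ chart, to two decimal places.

52.20

X̄̄ = (52.472 + 52.460 + 52.367 + 52.344 + 52.396 + 52.461 + 52.568 + 52.511 + 52.471 + 52.604 + 52.675 + 52.441) / 12 = 629.7700 / 12 = 52.4808
R̄ = (0.679 + 0.700 + 0.159 + 0.846 + 0.724 + 0.726 + 0.416 + 0.663 + 0.918 + 0.753 + 0.794 + 0.636) / 12 = 8.0140 / 12 = 0.6678
LCL = X̄̄ − A₂·R̄ = 52.4808 − 0.419 × 0.6678 = 52.2010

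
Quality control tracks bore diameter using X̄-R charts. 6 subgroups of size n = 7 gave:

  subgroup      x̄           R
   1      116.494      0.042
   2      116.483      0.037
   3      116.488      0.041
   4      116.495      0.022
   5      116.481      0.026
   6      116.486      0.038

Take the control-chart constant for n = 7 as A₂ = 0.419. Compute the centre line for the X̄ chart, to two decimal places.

X̄̄ = (116.494 + 116.483 + 116.488 + 116.495 + 116.481 + 116.486) / 6 = 698.9270 / 6 = 116.4878
CL = X̄̄ = 116.4878

116.49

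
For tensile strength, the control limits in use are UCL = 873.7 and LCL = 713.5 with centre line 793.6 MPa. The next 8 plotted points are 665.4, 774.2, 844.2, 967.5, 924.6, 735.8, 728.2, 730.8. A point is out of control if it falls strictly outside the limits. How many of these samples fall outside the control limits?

Compare each point to [713.5, 873.7]: sample 1 = 665.4 < LCL; sample 4 = 967.5 > UCL; sample 5 = 924.6 > UCL.

3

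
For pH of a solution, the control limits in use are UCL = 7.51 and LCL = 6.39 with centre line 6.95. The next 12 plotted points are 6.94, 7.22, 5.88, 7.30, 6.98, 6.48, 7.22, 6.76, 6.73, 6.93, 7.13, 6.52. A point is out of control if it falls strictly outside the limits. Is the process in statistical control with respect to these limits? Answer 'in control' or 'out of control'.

out of control

Compare each point to [6.39, 7.51]: sample 3 = 5.88 < LCL.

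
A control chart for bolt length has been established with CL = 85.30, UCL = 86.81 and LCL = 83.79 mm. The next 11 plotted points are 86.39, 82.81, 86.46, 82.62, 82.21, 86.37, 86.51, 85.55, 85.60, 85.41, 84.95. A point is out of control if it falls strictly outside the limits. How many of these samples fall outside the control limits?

Compare each point to [83.79, 86.81]: sample 2 = 82.81 < LCL; sample 4 = 82.62 < LCL; sample 5 = 82.21 < LCL.

3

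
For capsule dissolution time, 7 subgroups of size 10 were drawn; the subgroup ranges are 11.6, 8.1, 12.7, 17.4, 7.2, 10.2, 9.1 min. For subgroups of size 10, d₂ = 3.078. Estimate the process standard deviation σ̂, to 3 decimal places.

3.541

R̄ = (11.6 + 8.1 + 12.7 + 17.4 + 7.2 + 10.2 + 9.1) / 7 = 10.9000
σ̂ = R̄ / d₂ = 10.9000 / 3.078 = 3.5413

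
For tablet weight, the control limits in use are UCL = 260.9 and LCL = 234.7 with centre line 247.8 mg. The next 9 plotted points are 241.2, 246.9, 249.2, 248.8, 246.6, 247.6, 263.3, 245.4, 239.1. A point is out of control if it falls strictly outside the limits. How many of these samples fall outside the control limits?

1

Compare each point to [234.7, 260.9]: sample 7 = 263.3 > UCL.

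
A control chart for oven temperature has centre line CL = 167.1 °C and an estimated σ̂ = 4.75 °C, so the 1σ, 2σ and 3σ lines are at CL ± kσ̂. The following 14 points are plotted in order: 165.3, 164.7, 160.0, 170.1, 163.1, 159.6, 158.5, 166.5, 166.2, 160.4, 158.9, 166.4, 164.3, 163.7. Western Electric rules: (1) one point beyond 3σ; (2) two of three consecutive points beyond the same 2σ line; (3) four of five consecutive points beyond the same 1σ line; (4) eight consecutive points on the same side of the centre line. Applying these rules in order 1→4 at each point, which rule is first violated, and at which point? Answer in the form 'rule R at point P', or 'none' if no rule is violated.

rule 4 at point 12

Zone of each point (C = within 1σ̂, B = 1σ̂–2σ̂, A = 2σ̂–3σ̂, * = beyond 3σ̂; sign = side of CL): 1:-C, 2:-C, 3:-B, 4:+C, 5:-C, 6:-B, 7:-B, 8:-C, 9:-C, 10:-B, 11:-B, 12:-C, 13:-C, 14:-C
Rule 4 (eight consecutive points on the same side of the centre line) is satisfied at point 12.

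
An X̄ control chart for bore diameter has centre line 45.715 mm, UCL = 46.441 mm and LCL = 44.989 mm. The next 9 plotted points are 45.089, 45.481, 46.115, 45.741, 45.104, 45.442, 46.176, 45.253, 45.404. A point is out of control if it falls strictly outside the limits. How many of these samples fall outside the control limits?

All 9 points lie within [44.989, 46.441].

0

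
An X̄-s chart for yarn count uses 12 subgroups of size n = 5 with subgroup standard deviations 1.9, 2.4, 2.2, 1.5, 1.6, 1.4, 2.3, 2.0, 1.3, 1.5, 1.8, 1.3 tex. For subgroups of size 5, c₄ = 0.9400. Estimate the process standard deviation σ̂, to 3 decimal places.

s̄ = (1.9 + 2.4 + 2.2 + 1.5 + 1.6 + 1.4 + 2.3 + 2.0 + 1.3 + 1.5 + 1.8 + 1.3) / 12 = 1.7667
σ̂ = s̄ / c₄ = 1.7667 / 0.9400 = 1.8794

1.879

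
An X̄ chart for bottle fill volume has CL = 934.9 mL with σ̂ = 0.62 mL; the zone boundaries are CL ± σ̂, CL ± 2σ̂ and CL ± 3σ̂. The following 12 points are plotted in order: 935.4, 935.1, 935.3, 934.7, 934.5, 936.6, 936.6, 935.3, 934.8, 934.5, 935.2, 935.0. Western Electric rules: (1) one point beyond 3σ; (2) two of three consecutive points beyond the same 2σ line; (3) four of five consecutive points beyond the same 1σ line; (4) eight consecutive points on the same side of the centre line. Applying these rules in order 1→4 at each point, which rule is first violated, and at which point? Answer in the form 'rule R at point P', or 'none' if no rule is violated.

rule 2 at point 7

Zone of each point (C = within 1σ̂, B = 1σ̂–2σ̂, A = 2σ̂–3σ̂, * = beyond 3σ̂; sign = side of CL): 1:+C, 2:+C, 3:+C, 4:-C, 5:-C, 6:+A, 7:+A, 8:+C, 9:-C, 10:-C, 11:+C, 12:+C
Rule 2 (two of three consecutive points beyond the same 2σ limit) is satisfied at point 7.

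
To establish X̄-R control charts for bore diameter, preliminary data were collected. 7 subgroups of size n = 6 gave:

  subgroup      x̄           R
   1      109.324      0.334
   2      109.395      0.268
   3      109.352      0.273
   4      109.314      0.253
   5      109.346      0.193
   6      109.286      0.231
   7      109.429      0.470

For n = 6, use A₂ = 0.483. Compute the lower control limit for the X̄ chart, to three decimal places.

X̄̄ = (109.324 + 109.395 + 109.352 + 109.314 + 109.346 + 109.286 + 109.429) / 7 = 765.4460 / 7 = 109.3494
R̄ = (0.334 + 0.268 + 0.273 + 0.253 + 0.193 + 0.231 + 0.470) / 7 = 2.0220 / 7 = 0.2889
LCL = X̄̄ − A₂·R̄ = 109.3494 − 0.483 × 0.2889 = 109.2099

109.210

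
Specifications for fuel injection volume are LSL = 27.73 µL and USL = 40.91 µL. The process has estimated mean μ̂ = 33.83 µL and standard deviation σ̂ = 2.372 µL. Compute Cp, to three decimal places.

0.926

Cp = (USL − LSL) / (6σ̂) = (40.91 − 27.73) / (6 × 2.372) = 13.1800 / 14.2320 = 0.9261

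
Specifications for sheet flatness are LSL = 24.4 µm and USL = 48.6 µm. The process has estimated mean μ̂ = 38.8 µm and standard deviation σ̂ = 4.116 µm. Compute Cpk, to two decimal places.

0.79

Cpu = (USL − μ̂) / (3σ̂) = (48.6 − 38.8) / (3 × 4.116) = 0.7937; Cpl = (μ̂ − LSL) / (3σ̂) = (38.8 − 24.4) / (3 × 4.116) = 1.1662; Cpk = min(Cpu, Cpl) = 0.7937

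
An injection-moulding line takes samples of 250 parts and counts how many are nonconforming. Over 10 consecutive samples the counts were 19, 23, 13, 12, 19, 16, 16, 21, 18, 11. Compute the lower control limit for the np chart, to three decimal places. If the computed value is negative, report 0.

p̄ = Σdᵢ / (k·n) = 168 / (10 × 250) = 0.06720
LCL = np̄ − 3·√(np̄(1−p̄)) = 16.8000 − 3 × 3.9587 = 4.9240

4.924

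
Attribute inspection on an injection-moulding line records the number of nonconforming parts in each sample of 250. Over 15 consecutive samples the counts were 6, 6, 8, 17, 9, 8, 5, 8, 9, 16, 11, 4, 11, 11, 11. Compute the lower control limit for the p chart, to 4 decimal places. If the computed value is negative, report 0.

p̄ = Σdᵢ / (k·n) = 140 / (15 × 250) = 0.03733
LCL = p̄ − 3·√(p̄(1−p̄)/n) = 0.03733 − 3 × 0.01199 = 0.00136

0.0014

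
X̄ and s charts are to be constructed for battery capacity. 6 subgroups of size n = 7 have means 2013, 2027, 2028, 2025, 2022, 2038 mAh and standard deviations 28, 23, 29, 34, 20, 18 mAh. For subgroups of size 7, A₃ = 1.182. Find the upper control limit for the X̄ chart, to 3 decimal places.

X̄̄ = (2013 + 2027 + 2028 + 2025 + 2022 + 2038) / 6 = 2025.5000
s̄ = (28 + 23 + 29 + 34 + 20 + 18) / 6 = 25.3333
UCL = X̄̄ + A₃·s̄ = 2025.5000 + 1.182 × 25.3333 = 2055.4440

2055.444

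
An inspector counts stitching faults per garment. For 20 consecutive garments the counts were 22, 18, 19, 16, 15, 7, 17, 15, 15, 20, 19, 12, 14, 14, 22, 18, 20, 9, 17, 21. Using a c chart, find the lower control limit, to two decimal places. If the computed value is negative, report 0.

c̄ = (22 + 18 + 19 + 16 + 15 + 7 + 17 + 15 + 15 + 20 + 19 + 12 + 14 + 14 + 22 + 18 + 20 + 9 + 17 + 21) / 20 = 330 / 20 = 16.5000
LCL = c̄ − 3√c̄ = 16.5000 − 3 × 4.0620 = 4.3139

4.31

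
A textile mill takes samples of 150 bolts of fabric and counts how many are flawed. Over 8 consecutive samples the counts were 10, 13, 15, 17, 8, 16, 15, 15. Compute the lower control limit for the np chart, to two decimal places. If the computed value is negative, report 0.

3.07

p̄ = Σdᵢ / (k·n) = 109 / (8 × 150) = 0.09083
LCL = np̄ − 3·√(np̄(1−p̄)) = 13.6250 − 3 × 3.5196 = 3.0663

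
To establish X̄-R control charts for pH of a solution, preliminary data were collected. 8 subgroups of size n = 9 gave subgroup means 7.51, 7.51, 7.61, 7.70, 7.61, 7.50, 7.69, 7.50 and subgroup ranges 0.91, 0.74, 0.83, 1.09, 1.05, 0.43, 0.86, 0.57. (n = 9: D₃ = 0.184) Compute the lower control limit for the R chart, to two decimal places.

0.15

R̄ = (0.91 + 0.74 + 0.83 + 1.09 + 1.05 + 0.43 + 0.86 + 0.57) / 8 = 6.4800 / 8 = 0.8100
LCL_R = D₃·R̄ = 0.184 × 0.8100 = 0.1490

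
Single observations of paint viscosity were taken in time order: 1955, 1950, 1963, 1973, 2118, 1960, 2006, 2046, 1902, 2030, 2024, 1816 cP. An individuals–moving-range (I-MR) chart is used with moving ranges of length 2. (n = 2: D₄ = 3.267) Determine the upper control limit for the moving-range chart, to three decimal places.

268.191

Moving ranges: 5, 13, 10, 145, 158, 46, 40, 144, 128, 6, 208; M̄R̄ = 903.0000 / 11 = 82.0909
UCL_MR = D₄·M̄R̄ = 3.267 × 82.0909 = 268.1910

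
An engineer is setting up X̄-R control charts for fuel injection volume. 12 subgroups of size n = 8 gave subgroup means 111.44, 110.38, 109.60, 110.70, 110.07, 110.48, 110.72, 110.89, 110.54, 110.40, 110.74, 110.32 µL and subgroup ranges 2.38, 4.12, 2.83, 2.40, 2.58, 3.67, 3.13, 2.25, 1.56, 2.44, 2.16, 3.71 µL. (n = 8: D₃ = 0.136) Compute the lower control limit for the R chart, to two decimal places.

0.38

R̄ = (2.38 + 4.12 + 2.83 + 2.40 + 2.58 + 3.67 + 3.13 + 2.25 + 1.56 + 2.44 + 2.16 + 3.71) / 12 = 33.2300 / 12 = 2.7692
LCL_R = D₃·R̄ = 0.136 × 2.7692 = 0.3766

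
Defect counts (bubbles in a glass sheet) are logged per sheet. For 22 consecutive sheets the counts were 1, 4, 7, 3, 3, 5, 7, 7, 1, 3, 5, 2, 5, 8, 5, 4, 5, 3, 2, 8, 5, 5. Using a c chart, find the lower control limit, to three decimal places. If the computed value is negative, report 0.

c̄ = (1 + 4 + 7 + 3 + 3 + 5 + 7 + 7 + 1 + 3 + 5 + 2 + 5 + 8 + 5 + 4 + 5 + 3 + 2 + 8 + 5 + 5) / 22 = 98 / 22 = 4.4545
LCL = c̄ − 3√c̄ = 4.4545 − 3 × 2.1106 = -1.8772 → 0 (cannot be negative)

0.000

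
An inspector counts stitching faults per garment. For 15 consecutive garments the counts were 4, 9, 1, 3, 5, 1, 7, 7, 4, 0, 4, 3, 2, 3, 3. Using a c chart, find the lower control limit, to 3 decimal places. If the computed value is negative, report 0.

c̄ = (4 + 9 + 1 + 3 + 5 + 1 + 7 + 7 + 4 + 0 + 4 + 3 + 2 + 3 + 3) / 15 = 56 / 15 = 3.7333
LCL = c̄ − 3√c̄ = 3.7333 − 3 × 1.9322 = -2.0632 → 0 (cannot be negative)

0.000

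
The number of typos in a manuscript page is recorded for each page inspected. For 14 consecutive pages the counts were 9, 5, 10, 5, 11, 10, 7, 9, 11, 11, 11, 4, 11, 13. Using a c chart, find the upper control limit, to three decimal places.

18.107

c̄ = (9 + 5 + 10 + 5 + 11 + 10 + 7 + 9 + 11 + 11 + 11 + 4 + 11 + 13) / 14 = 127 / 14 = 9.0714
UCL = c̄ + 3√c̄ = 9.0714 + 3 × √9.0714 = 9.0714 + 3 × 3.0119 = 18.1071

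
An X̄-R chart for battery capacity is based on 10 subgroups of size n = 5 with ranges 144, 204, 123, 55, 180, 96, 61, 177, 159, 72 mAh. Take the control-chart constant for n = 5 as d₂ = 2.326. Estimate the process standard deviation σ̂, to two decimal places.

54.64

R̄ = (144 + 204 + 123 + 55 + 180 + 96 + 61 + 177 + 159 + 72) / 10 = 127.1000
σ̂ = R̄ / d₂ = 127.1000 / 2.326 = 54.6432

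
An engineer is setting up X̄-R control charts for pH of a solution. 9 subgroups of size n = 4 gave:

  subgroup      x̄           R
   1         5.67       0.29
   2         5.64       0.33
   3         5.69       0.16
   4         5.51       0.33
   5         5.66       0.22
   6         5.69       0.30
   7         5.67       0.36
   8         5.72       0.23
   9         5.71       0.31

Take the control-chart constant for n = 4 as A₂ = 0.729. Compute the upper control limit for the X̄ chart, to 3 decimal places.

X̄̄ = (5.67 + 5.64 + 5.69 + 5.51 + 5.66 + 5.69 + 5.67 + 5.72 + 5.71) / 9 = 50.9600 / 9 = 5.6622
R̄ = (0.29 + 0.33 + 0.16 + 0.33 + 0.22 + 0.30 + 0.36 + 0.23 + 0.31) / 9 = 2.5300 / 9 = 0.2811
UCL = X̄̄ + A₂·R̄ = 5.6622 + 0.729 × 0.2811 = 5.8672

5.867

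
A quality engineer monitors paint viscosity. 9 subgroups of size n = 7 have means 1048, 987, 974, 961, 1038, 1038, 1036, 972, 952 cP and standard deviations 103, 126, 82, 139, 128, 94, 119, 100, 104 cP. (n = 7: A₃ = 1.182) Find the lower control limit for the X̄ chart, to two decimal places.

869.99

X̄̄ = (1048 + 987 + 974 + 961 + 1038 + 1038 + 1036 + 972 + 952) / 9 = 1000.6667
s̄ = (103 + 126 + 82 + 139 + 128 + 94 + 119 + 100 + 104) / 9 = 110.5556
LCL = X̄̄ − A₃·s̄ = 1000.6667 − 1.182 × 110.5556 = 869.9900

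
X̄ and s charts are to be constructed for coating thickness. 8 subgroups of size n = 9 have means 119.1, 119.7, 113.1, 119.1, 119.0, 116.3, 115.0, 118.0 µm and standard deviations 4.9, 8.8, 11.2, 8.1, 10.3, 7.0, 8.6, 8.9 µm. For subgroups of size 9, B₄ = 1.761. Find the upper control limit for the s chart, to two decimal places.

14.92

s̄ = (4.9 + 8.8 + 11.2 + 8.1 + 10.3 + 7.0 + 8.6 + 8.9) / 8 = 8.4750
UCL_s = B₄·s̄ = 1.761 × 8.4750 = 14.9245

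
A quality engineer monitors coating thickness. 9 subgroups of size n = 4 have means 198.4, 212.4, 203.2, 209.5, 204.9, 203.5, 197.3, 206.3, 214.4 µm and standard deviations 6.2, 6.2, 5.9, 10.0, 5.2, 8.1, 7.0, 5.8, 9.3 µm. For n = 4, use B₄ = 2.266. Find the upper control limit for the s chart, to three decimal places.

16.038

s̄ = (6.2 + 6.2 + 5.9 + 10.0 + 5.2 + 8.1 + 7.0 + 5.8 + 9.3) / 9 = 7.0778
UCL_s = B₄·s̄ = 2.266 × 7.0778 = 16.0382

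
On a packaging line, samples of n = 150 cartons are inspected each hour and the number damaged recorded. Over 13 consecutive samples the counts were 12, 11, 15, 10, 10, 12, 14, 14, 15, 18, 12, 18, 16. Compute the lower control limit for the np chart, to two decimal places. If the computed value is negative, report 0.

p̄ = Σdᵢ / (k·n) = 177 / (13 × 150) = 0.09077
LCL = np̄ − 3·√(np̄(1−p̄)) = 13.6154 − 3 × 3.5185 = 3.0600

3.06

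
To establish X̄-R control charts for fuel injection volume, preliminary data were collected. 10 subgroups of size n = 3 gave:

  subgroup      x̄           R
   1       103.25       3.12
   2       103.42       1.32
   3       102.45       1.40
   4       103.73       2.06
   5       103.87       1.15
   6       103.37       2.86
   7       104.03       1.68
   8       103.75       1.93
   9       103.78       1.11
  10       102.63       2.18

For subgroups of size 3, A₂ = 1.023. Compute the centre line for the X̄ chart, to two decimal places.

X̄̄ = (103.25 + 103.42 + 102.45 + 103.73 + 103.87 + 103.37 + 104.03 + 103.75 + 103.78 + 102.63) / 10 = 1034.2800 / 10 = 103.4280
CL = X̄̄ = 103.4280

103.43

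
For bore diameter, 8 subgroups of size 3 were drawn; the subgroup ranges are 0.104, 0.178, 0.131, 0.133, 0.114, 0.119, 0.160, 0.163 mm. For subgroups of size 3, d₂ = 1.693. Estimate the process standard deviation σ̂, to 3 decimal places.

R̄ = (0.104 + 0.178 + 0.131 + 0.133 + 0.114 + 0.119 + 0.160 + 0.163) / 8 = 0.1378
σ̂ = R̄ / d₂ = 0.1378 / 1.693 = 0.0814

0.081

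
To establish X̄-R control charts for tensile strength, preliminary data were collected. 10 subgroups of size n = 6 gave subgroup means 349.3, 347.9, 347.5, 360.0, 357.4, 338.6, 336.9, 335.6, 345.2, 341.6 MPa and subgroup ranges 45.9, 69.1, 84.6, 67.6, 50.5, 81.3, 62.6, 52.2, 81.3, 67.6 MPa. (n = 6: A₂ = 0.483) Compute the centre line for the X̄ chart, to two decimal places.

346.00

X̄̄ = (349.3 + 347.9 + 347.5 + 360.0 + 357.4 + 338.6 + 336.9 + 335.6 + 345.2 + 341.6) / 10 = 3460.0000 / 10 = 346.0000
CL = X̄̄ = 346.0000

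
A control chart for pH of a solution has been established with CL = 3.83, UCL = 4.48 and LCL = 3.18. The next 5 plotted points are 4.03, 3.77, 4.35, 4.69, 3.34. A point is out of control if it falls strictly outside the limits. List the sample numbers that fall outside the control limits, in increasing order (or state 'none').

Compare each point to [3.18, 4.48]: sample 4 = 4.69 > UCL.

4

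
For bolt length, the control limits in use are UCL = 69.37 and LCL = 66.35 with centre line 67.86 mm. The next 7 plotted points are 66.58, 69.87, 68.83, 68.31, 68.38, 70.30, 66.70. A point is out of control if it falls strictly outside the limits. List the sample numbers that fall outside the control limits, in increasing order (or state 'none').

2, 6

Compare each point to [66.35, 69.37]: sample 2 = 69.87 > UCL; sample 6 = 70.30 > UCL.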